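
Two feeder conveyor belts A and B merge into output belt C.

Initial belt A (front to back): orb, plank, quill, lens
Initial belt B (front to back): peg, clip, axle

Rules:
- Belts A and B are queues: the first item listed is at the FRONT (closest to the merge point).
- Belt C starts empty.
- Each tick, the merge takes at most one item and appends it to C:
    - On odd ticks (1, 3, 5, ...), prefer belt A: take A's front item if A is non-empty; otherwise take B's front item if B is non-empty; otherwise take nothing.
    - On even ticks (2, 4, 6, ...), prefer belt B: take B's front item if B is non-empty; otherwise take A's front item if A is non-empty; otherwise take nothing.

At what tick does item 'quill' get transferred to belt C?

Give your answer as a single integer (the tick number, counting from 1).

Tick 1: prefer A, take orb from A; A=[plank,quill,lens] B=[peg,clip,axle] C=[orb]
Tick 2: prefer B, take peg from B; A=[plank,quill,lens] B=[clip,axle] C=[orb,peg]
Tick 3: prefer A, take plank from A; A=[quill,lens] B=[clip,axle] C=[orb,peg,plank]
Tick 4: prefer B, take clip from B; A=[quill,lens] B=[axle] C=[orb,peg,plank,clip]
Tick 5: prefer A, take quill from A; A=[lens] B=[axle] C=[orb,peg,plank,clip,quill]

Answer: 5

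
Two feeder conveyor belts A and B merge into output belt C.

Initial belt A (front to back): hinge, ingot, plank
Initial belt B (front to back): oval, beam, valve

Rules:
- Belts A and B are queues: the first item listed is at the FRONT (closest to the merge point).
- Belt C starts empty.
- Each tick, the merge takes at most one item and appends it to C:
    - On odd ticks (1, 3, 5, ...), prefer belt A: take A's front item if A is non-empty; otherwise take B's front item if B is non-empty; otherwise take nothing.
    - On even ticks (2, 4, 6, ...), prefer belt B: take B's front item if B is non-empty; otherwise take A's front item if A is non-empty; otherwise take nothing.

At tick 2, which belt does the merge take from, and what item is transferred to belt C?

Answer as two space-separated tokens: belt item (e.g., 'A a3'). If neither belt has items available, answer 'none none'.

Answer: B oval

Derivation:
Tick 1: prefer A, take hinge from A; A=[ingot,plank] B=[oval,beam,valve] C=[hinge]
Tick 2: prefer B, take oval from B; A=[ingot,plank] B=[beam,valve] C=[hinge,oval]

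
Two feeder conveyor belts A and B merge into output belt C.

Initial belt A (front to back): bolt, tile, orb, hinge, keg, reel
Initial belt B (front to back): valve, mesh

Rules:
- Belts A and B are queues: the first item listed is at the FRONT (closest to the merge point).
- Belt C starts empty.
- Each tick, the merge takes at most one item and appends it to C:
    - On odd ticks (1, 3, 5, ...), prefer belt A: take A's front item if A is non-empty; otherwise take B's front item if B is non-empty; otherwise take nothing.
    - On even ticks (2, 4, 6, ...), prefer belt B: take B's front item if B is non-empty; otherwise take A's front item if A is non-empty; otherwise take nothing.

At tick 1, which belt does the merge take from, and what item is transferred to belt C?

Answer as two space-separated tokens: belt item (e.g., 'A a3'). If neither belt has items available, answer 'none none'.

Tick 1: prefer A, take bolt from A; A=[tile,orb,hinge,keg,reel] B=[valve,mesh] C=[bolt]

Answer: A bolt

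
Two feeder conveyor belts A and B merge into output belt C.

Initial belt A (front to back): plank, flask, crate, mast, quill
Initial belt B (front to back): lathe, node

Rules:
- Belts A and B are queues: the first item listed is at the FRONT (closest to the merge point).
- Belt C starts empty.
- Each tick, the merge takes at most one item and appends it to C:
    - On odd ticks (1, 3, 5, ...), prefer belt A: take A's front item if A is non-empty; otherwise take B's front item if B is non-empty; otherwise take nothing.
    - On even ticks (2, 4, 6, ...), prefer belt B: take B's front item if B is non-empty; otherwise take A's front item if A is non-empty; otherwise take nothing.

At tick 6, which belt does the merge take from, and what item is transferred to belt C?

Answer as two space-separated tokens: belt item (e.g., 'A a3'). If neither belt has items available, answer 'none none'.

Tick 1: prefer A, take plank from A; A=[flask,crate,mast,quill] B=[lathe,node] C=[plank]
Tick 2: prefer B, take lathe from B; A=[flask,crate,mast,quill] B=[node] C=[plank,lathe]
Tick 3: prefer A, take flask from A; A=[crate,mast,quill] B=[node] C=[plank,lathe,flask]
Tick 4: prefer B, take node from B; A=[crate,mast,quill] B=[-] C=[plank,lathe,flask,node]
Tick 5: prefer A, take crate from A; A=[mast,quill] B=[-] C=[plank,lathe,flask,node,crate]
Tick 6: prefer B, take mast from A; A=[quill] B=[-] C=[plank,lathe,flask,node,crate,mast]

Answer: A mast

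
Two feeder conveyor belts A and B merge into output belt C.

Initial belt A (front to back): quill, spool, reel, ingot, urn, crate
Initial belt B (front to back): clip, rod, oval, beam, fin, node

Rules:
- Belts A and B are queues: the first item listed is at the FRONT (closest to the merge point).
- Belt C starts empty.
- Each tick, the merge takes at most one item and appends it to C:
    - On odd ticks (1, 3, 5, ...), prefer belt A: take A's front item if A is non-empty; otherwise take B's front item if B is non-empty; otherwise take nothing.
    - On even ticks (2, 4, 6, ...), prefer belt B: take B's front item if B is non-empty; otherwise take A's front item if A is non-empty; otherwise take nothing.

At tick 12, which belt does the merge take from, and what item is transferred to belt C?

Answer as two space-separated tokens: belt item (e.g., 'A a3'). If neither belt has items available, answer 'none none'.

Answer: B node

Derivation:
Tick 1: prefer A, take quill from A; A=[spool,reel,ingot,urn,crate] B=[clip,rod,oval,beam,fin,node] C=[quill]
Tick 2: prefer B, take clip from B; A=[spool,reel,ingot,urn,crate] B=[rod,oval,beam,fin,node] C=[quill,clip]
Tick 3: prefer A, take spool from A; A=[reel,ingot,urn,crate] B=[rod,oval,beam,fin,node] C=[quill,clip,spool]
Tick 4: prefer B, take rod from B; A=[reel,ingot,urn,crate] B=[oval,beam,fin,node] C=[quill,clip,spool,rod]
Tick 5: prefer A, take reel from A; A=[ingot,urn,crate] B=[oval,beam,fin,node] C=[quill,clip,spool,rod,reel]
Tick 6: prefer B, take oval from B; A=[ingot,urn,crate] B=[beam,fin,node] C=[quill,clip,spool,rod,reel,oval]
Tick 7: prefer A, take ingot from A; A=[urn,crate] B=[beam,fin,node] C=[quill,clip,spool,rod,reel,oval,ingot]
Tick 8: prefer B, take beam from B; A=[urn,crate] B=[fin,node] C=[quill,clip,spool,rod,reel,oval,ingot,beam]
Tick 9: prefer A, take urn from A; A=[crate] B=[fin,node] C=[quill,clip,spool,rod,reel,oval,ingot,beam,urn]
Tick 10: prefer B, take fin from B; A=[crate] B=[node] C=[quill,clip,spool,rod,reel,oval,ingot,beam,urn,fin]
Tick 11: prefer A, take crate from A; A=[-] B=[node] C=[quill,clip,spool,rod,reel,oval,ingot,beam,urn,fin,crate]
Tick 12: prefer B, take node from B; A=[-] B=[-] C=[quill,clip,spool,rod,reel,oval,ingot,beam,urn,fin,crate,node]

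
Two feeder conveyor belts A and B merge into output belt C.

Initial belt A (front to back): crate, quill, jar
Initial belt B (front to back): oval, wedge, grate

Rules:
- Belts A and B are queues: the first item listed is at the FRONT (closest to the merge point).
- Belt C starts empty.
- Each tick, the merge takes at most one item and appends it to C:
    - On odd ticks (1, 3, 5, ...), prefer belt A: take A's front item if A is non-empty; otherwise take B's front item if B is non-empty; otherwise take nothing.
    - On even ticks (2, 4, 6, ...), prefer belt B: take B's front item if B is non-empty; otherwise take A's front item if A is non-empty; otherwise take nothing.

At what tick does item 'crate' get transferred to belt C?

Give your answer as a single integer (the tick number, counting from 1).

Answer: 1

Derivation:
Tick 1: prefer A, take crate from A; A=[quill,jar] B=[oval,wedge,grate] C=[crate]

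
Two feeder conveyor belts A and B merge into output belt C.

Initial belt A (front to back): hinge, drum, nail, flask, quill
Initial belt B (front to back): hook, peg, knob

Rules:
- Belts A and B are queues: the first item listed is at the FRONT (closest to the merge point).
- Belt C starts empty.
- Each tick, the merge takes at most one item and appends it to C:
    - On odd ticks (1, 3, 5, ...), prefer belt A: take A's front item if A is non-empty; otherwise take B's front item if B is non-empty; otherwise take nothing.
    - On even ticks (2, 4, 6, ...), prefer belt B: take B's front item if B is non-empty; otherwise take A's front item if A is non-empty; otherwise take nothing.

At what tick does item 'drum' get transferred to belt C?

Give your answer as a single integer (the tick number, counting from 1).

Answer: 3

Derivation:
Tick 1: prefer A, take hinge from A; A=[drum,nail,flask,quill] B=[hook,peg,knob] C=[hinge]
Tick 2: prefer B, take hook from B; A=[drum,nail,flask,quill] B=[peg,knob] C=[hinge,hook]
Tick 3: prefer A, take drum from A; A=[nail,flask,quill] B=[peg,knob] C=[hinge,hook,drum]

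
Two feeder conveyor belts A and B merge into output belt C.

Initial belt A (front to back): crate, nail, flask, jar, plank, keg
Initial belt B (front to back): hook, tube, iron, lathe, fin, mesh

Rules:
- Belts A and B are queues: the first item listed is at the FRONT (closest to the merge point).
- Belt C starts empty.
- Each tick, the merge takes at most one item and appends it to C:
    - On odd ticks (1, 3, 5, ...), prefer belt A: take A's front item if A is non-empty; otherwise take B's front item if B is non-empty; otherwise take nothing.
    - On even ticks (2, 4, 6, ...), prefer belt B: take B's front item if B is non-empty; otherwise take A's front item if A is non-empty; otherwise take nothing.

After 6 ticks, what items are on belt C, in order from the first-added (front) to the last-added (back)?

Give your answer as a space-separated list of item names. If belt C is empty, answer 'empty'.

Tick 1: prefer A, take crate from A; A=[nail,flask,jar,plank,keg] B=[hook,tube,iron,lathe,fin,mesh] C=[crate]
Tick 2: prefer B, take hook from B; A=[nail,flask,jar,plank,keg] B=[tube,iron,lathe,fin,mesh] C=[crate,hook]
Tick 3: prefer A, take nail from A; A=[flask,jar,plank,keg] B=[tube,iron,lathe,fin,mesh] C=[crate,hook,nail]
Tick 4: prefer B, take tube from B; A=[flask,jar,plank,keg] B=[iron,lathe,fin,mesh] C=[crate,hook,nail,tube]
Tick 5: prefer A, take flask from A; A=[jar,plank,keg] B=[iron,lathe,fin,mesh] C=[crate,hook,nail,tube,flask]
Tick 6: prefer B, take iron from B; A=[jar,plank,keg] B=[lathe,fin,mesh] C=[crate,hook,nail,tube,flask,iron]

Answer: crate hook nail tube flask iron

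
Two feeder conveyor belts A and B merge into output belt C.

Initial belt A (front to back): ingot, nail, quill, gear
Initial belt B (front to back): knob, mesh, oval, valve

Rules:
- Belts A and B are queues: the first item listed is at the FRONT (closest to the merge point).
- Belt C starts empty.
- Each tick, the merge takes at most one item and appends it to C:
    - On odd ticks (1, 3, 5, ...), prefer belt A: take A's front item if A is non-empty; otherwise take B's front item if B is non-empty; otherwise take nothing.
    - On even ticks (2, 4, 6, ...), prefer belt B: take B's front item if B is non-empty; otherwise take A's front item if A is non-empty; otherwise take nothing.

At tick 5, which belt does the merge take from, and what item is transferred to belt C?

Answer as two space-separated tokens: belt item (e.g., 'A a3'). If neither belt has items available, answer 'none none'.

Tick 1: prefer A, take ingot from A; A=[nail,quill,gear] B=[knob,mesh,oval,valve] C=[ingot]
Tick 2: prefer B, take knob from B; A=[nail,quill,gear] B=[mesh,oval,valve] C=[ingot,knob]
Tick 3: prefer A, take nail from A; A=[quill,gear] B=[mesh,oval,valve] C=[ingot,knob,nail]
Tick 4: prefer B, take mesh from B; A=[quill,gear] B=[oval,valve] C=[ingot,knob,nail,mesh]
Tick 5: prefer A, take quill from A; A=[gear] B=[oval,valve] C=[ingot,knob,nail,mesh,quill]

Answer: A quill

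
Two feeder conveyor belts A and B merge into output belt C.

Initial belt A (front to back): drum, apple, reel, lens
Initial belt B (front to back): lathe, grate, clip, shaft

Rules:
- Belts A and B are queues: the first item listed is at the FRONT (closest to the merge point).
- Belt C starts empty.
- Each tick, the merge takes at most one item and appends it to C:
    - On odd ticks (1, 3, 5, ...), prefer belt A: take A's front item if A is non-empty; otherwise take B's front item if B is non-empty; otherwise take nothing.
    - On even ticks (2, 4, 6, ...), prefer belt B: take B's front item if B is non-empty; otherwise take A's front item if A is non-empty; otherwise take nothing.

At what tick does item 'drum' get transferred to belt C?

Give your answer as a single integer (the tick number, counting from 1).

Answer: 1

Derivation:
Tick 1: prefer A, take drum from A; A=[apple,reel,lens] B=[lathe,grate,clip,shaft] C=[drum]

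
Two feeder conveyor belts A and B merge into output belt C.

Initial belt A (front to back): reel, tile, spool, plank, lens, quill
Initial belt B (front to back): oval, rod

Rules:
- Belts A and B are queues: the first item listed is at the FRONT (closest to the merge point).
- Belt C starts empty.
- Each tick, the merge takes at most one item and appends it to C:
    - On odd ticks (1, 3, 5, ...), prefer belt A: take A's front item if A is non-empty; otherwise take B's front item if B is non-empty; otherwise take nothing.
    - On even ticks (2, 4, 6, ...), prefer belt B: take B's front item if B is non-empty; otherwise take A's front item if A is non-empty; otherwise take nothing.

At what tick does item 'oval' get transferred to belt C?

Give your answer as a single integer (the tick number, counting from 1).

Answer: 2

Derivation:
Tick 1: prefer A, take reel from A; A=[tile,spool,plank,lens,quill] B=[oval,rod] C=[reel]
Tick 2: prefer B, take oval from B; A=[tile,spool,plank,lens,quill] B=[rod] C=[reel,oval]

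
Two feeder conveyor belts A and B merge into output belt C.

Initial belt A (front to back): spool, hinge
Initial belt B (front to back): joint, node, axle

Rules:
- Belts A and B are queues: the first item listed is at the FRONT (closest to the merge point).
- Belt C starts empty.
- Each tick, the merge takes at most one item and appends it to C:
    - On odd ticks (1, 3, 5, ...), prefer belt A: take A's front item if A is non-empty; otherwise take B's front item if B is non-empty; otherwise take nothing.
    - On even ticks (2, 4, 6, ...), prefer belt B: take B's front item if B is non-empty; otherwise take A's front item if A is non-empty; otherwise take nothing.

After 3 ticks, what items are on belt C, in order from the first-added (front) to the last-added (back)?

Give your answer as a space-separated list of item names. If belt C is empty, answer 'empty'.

Tick 1: prefer A, take spool from A; A=[hinge] B=[joint,node,axle] C=[spool]
Tick 2: prefer B, take joint from B; A=[hinge] B=[node,axle] C=[spool,joint]
Tick 3: prefer A, take hinge from A; A=[-] B=[node,axle] C=[spool,joint,hinge]

Answer: spool joint hinge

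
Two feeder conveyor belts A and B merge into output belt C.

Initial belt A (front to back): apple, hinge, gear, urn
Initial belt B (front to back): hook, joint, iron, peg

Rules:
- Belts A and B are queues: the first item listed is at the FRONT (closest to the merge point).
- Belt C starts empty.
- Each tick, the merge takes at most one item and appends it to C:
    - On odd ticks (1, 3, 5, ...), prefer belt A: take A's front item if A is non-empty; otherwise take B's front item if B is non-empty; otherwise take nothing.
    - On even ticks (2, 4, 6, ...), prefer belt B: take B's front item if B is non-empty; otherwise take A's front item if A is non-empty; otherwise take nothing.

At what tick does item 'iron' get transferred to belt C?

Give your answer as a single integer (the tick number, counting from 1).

Tick 1: prefer A, take apple from A; A=[hinge,gear,urn] B=[hook,joint,iron,peg] C=[apple]
Tick 2: prefer B, take hook from B; A=[hinge,gear,urn] B=[joint,iron,peg] C=[apple,hook]
Tick 3: prefer A, take hinge from A; A=[gear,urn] B=[joint,iron,peg] C=[apple,hook,hinge]
Tick 4: prefer B, take joint from B; A=[gear,urn] B=[iron,peg] C=[apple,hook,hinge,joint]
Tick 5: prefer A, take gear from A; A=[urn] B=[iron,peg] C=[apple,hook,hinge,joint,gear]
Tick 6: prefer B, take iron from B; A=[urn] B=[peg] C=[apple,hook,hinge,joint,gear,iron]

Answer: 6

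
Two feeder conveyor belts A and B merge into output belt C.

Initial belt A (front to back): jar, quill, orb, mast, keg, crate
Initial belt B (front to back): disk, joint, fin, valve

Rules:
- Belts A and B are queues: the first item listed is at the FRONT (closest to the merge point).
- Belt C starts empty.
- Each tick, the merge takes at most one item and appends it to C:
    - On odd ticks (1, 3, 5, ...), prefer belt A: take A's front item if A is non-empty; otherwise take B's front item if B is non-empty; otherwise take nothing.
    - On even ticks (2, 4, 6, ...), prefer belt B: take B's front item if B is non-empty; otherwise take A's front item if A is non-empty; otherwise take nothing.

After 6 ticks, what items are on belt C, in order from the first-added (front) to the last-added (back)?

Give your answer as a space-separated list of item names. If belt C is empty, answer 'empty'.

Tick 1: prefer A, take jar from A; A=[quill,orb,mast,keg,crate] B=[disk,joint,fin,valve] C=[jar]
Tick 2: prefer B, take disk from B; A=[quill,orb,mast,keg,crate] B=[joint,fin,valve] C=[jar,disk]
Tick 3: prefer A, take quill from A; A=[orb,mast,keg,crate] B=[joint,fin,valve] C=[jar,disk,quill]
Tick 4: prefer B, take joint from B; A=[orb,mast,keg,crate] B=[fin,valve] C=[jar,disk,quill,joint]
Tick 5: prefer A, take orb from A; A=[mast,keg,crate] B=[fin,valve] C=[jar,disk,quill,joint,orb]
Tick 6: prefer B, take fin from B; A=[mast,keg,crate] B=[valve] C=[jar,disk,quill,joint,orb,fin]

Answer: jar disk quill joint orb fin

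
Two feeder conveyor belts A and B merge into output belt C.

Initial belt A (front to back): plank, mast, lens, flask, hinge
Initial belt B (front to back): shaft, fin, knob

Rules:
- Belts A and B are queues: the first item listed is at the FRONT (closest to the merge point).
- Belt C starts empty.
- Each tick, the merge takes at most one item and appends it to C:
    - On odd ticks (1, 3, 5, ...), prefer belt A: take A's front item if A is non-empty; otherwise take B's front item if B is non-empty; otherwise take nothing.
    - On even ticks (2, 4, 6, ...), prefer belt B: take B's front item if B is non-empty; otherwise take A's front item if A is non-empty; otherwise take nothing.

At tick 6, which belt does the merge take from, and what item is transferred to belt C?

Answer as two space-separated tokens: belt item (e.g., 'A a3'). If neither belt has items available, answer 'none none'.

Answer: B knob

Derivation:
Tick 1: prefer A, take plank from A; A=[mast,lens,flask,hinge] B=[shaft,fin,knob] C=[plank]
Tick 2: prefer B, take shaft from B; A=[mast,lens,flask,hinge] B=[fin,knob] C=[plank,shaft]
Tick 3: prefer A, take mast from A; A=[lens,flask,hinge] B=[fin,knob] C=[plank,shaft,mast]
Tick 4: prefer B, take fin from B; A=[lens,flask,hinge] B=[knob] C=[plank,shaft,mast,fin]
Tick 5: prefer A, take lens from A; A=[flask,hinge] B=[knob] C=[plank,shaft,mast,fin,lens]
Tick 6: prefer B, take knob from B; A=[flask,hinge] B=[-] C=[plank,shaft,mast,fin,lens,knob]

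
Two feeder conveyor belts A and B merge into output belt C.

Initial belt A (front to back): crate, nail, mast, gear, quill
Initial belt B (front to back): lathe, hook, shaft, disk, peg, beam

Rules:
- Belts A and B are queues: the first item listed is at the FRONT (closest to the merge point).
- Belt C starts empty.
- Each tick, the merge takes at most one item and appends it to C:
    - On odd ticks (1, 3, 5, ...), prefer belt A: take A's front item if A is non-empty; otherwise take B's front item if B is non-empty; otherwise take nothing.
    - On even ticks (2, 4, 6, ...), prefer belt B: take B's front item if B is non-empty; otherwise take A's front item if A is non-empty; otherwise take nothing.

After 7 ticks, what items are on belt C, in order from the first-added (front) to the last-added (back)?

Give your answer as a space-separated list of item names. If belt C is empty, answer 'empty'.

Tick 1: prefer A, take crate from A; A=[nail,mast,gear,quill] B=[lathe,hook,shaft,disk,peg,beam] C=[crate]
Tick 2: prefer B, take lathe from B; A=[nail,mast,gear,quill] B=[hook,shaft,disk,peg,beam] C=[crate,lathe]
Tick 3: prefer A, take nail from A; A=[mast,gear,quill] B=[hook,shaft,disk,peg,beam] C=[crate,lathe,nail]
Tick 4: prefer B, take hook from B; A=[mast,gear,quill] B=[shaft,disk,peg,beam] C=[crate,lathe,nail,hook]
Tick 5: prefer A, take mast from A; A=[gear,quill] B=[shaft,disk,peg,beam] C=[crate,lathe,nail,hook,mast]
Tick 6: prefer B, take shaft from B; A=[gear,quill] B=[disk,peg,beam] C=[crate,lathe,nail,hook,mast,shaft]
Tick 7: prefer A, take gear from A; A=[quill] B=[disk,peg,beam] C=[crate,lathe,nail,hook,mast,shaft,gear]

Answer: crate lathe nail hook mast shaft gear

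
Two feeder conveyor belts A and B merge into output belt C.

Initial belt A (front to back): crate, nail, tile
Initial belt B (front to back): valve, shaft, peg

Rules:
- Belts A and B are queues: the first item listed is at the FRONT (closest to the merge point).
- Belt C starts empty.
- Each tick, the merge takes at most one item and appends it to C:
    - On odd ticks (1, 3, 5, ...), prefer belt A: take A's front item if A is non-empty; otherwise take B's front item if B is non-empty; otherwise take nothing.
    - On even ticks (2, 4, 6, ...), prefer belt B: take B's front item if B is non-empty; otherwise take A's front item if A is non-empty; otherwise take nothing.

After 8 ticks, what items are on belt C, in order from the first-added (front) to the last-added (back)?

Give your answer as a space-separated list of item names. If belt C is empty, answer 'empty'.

Tick 1: prefer A, take crate from A; A=[nail,tile] B=[valve,shaft,peg] C=[crate]
Tick 2: prefer B, take valve from B; A=[nail,tile] B=[shaft,peg] C=[crate,valve]
Tick 3: prefer A, take nail from A; A=[tile] B=[shaft,peg] C=[crate,valve,nail]
Tick 4: prefer B, take shaft from B; A=[tile] B=[peg] C=[crate,valve,nail,shaft]
Tick 5: prefer A, take tile from A; A=[-] B=[peg] C=[crate,valve,nail,shaft,tile]
Tick 6: prefer B, take peg from B; A=[-] B=[-] C=[crate,valve,nail,shaft,tile,peg]
Tick 7: prefer A, both empty, nothing taken; A=[-] B=[-] C=[crate,valve,nail,shaft,tile,peg]
Tick 8: prefer B, both empty, nothing taken; A=[-] B=[-] C=[crate,valve,nail,shaft,tile,peg]

Answer: crate valve nail shaft tile peg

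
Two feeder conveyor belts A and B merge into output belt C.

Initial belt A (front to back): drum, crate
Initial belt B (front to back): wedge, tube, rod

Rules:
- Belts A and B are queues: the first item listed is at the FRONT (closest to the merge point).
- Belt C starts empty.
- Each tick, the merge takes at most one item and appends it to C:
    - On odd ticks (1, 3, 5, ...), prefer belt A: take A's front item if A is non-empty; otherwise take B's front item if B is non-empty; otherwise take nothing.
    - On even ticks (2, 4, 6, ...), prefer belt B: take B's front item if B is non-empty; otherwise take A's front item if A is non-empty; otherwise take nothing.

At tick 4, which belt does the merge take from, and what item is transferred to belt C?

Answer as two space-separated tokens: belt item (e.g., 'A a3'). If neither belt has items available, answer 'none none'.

Answer: B tube

Derivation:
Tick 1: prefer A, take drum from A; A=[crate] B=[wedge,tube,rod] C=[drum]
Tick 2: prefer B, take wedge from B; A=[crate] B=[tube,rod] C=[drum,wedge]
Tick 3: prefer A, take crate from A; A=[-] B=[tube,rod] C=[drum,wedge,crate]
Tick 4: prefer B, take tube from B; A=[-] B=[rod] C=[drum,wedge,crate,tube]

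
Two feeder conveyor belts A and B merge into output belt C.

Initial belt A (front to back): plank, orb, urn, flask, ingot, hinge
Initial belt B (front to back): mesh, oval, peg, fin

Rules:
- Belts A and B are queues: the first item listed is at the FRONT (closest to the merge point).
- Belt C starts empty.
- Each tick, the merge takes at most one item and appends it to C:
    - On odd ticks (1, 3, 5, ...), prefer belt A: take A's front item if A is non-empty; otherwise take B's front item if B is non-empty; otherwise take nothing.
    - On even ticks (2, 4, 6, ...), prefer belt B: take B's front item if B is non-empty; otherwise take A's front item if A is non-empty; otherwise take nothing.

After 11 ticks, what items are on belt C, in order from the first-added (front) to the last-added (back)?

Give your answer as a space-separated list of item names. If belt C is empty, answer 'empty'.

Answer: plank mesh orb oval urn peg flask fin ingot hinge

Derivation:
Tick 1: prefer A, take plank from A; A=[orb,urn,flask,ingot,hinge] B=[mesh,oval,peg,fin] C=[plank]
Tick 2: prefer B, take mesh from B; A=[orb,urn,flask,ingot,hinge] B=[oval,peg,fin] C=[plank,mesh]
Tick 3: prefer A, take orb from A; A=[urn,flask,ingot,hinge] B=[oval,peg,fin] C=[plank,mesh,orb]
Tick 4: prefer B, take oval from B; A=[urn,flask,ingot,hinge] B=[peg,fin] C=[plank,mesh,orb,oval]
Tick 5: prefer A, take urn from A; A=[flask,ingot,hinge] B=[peg,fin] C=[plank,mesh,orb,oval,urn]
Tick 6: prefer B, take peg from B; A=[flask,ingot,hinge] B=[fin] C=[plank,mesh,orb,oval,urn,peg]
Tick 7: prefer A, take flask from A; A=[ingot,hinge] B=[fin] C=[plank,mesh,orb,oval,urn,peg,flask]
Tick 8: prefer B, take fin from B; A=[ingot,hinge] B=[-] C=[plank,mesh,orb,oval,urn,peg,flask,fin]
Tick 9: prefer A, take ingot from A; A=[hinge] B=[-] C=[plank,mesh,orb,oval,urn,peg,flask,fin,ingot]
Tick 10: prefer B, take hinge from A; A=[-] B=[-] C=[plank,mesh,orb,oval,urn,peg,flask,fin,ingot,hinge]
Tick 11: prefer A, both empty, nothing taken; A=[-] B=[-] C=[plank,mesh,orb,oval,urn,peg,flask,fin,ingot,hinge]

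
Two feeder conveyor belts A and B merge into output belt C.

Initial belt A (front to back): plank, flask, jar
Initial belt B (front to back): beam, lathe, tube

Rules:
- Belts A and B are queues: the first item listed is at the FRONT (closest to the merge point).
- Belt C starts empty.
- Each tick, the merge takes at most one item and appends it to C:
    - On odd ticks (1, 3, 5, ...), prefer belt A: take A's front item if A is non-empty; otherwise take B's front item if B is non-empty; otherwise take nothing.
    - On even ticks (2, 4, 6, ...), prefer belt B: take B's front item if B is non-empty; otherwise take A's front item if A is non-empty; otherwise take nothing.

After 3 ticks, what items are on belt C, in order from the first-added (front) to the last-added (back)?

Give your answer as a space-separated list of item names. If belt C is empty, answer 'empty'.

Tick 1: prefer A, take plank from A; A=[flask,jar] B=[beam,lathe,tube] C=[plank]
Tick 2: prefer B, take beam from B; A=[flask,jar] B=[lathe,tube] C=[plank,beam]
Tick 3: prefer A, take flask from A; A=[jar] B=[lathe,tube] C=[plank,beam,flask]

Answer: plank beam flask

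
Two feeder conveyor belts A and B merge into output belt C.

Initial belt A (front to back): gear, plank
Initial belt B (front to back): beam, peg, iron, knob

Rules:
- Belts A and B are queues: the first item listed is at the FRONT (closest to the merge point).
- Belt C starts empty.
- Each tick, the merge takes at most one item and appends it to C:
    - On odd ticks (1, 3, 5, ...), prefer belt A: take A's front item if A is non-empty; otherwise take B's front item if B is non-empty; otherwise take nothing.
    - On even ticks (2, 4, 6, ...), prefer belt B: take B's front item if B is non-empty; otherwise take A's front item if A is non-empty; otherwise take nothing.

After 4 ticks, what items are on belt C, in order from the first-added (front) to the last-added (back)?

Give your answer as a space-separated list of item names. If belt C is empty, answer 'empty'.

Tick 1: prefer A, take gear from A; A=[plank] B=[beam,peg,iron,knob] C=[gear]
Tick 2: prefer B, take beam from B; A=[plank] B=[peg,iron,knob] C=[gear,beam]
Tick 3: prefer A, take plank from A; A=[-] B=[peg,iron,knob] C=[gear,beam,plank]
Tick 4: prefer B, take peg from B; A=[-] B=[iron,knob] C=[gear,beam,plank,peg]

Answer: gear beam plank peg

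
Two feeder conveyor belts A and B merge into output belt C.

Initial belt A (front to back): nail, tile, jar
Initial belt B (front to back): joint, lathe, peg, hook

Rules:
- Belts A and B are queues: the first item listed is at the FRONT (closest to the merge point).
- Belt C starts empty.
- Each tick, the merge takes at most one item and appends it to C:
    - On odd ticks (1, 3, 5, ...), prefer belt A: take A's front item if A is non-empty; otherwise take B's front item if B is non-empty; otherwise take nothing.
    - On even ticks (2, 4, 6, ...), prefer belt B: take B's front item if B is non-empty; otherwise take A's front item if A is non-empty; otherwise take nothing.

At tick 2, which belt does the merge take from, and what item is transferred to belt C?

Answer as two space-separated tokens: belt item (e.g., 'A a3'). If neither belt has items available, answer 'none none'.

Answer: B joint

Derivation:
Tick 1: prefer A, take nail from A; A=[tile,jar] B=[joint,lathe,peg,hook] C=[nail]
Tick 2: prefer B, take joint from B; A=[tile,jar] B=[lathe,peg,hook] C=[nail,joint]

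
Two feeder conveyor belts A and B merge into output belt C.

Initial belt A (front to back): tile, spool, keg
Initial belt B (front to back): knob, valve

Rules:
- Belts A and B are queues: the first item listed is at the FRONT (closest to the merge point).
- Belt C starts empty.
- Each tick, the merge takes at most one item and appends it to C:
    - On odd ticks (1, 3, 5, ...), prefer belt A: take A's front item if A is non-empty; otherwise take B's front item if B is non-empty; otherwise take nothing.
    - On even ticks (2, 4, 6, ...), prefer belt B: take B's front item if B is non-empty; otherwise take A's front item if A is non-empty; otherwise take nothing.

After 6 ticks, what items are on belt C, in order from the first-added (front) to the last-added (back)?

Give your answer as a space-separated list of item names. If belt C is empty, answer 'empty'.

Answer: tile knob spool valve keg

Derivation:
Tick 1: prefer A, take tile from A; A=[spool,keg] B=[knob,valve] C=[tile]
Tick 2: prefer B, take knob from B; A=[spool,keg] B=[valve] C=[tile,knob]
Tick 3: prefer A, take spool from A; A=[keg] B=[valve] C=[tile,knob,spool]
Tick 4: prefer B, take valve from B; A=[keg] B=[-] C=[tile,knob,spool,valve]
Tick 5: prefer A, take keg from A; A=[-] B=[-] C=[tile,knob,spool,valve,keg]
Tick 6: prefer B, both empty, nothing taken; A=[-] B=[-] C=[tile,knob,spool,valve,keg]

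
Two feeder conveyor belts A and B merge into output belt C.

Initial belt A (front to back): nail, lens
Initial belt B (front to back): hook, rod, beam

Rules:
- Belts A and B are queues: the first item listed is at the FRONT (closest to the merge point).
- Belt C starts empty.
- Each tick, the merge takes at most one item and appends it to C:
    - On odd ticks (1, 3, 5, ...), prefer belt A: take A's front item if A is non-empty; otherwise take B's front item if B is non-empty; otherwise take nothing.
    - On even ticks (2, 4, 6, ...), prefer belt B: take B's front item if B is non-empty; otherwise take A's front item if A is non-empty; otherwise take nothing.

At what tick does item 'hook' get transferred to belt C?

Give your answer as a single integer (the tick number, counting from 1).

Answer: 2

Derivation:
Tick 1: prefer A, take nail from A; A=[lens] B=[hook,rod,beam] C=[nail]
Tick 2: prefer B, take hook from B; A=[lens] B=[rod,beam] C=[nail,hook]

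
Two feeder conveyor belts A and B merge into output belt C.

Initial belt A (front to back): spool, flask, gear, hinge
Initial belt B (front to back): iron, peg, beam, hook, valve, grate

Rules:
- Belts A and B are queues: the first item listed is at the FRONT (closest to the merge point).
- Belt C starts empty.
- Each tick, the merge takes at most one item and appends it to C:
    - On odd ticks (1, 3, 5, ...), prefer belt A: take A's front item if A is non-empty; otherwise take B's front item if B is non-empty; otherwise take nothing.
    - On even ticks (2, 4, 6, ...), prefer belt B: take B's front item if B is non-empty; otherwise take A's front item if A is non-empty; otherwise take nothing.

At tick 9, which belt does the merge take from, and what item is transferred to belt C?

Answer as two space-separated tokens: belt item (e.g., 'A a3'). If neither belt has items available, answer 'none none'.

Answer: B valve

Derivation:
Tick 1: prefer A, take spool from A; A=[flask,gear,hinge] B=[iron,peg,beam,hook,valve,grate] C=[spool]
Tick 2: prefer B, take iron from B; A=[flask,gear,hinge] B=[peg,beam,hook,valve,grate] C=[spool,iron]
Tick 3: prefer A, take flask from A; A=[gear,hinge] B=[peg,beam,hook,valve,grate] C=[spool,iron,flask]
Tick 4: prefer B, take peg from B; A=[gear,hinge] B=[beam,hook,valve,grate] C=[spool,iron,flask,peg]
Tick 5: prefer A, take gear from A; A=[hinge] B=[beam,hook,valve,grate] C=[spool,iron,flask,peg,gear]
Tick 6: prefer B, take beam from B; A=[hinge] B=[hook,valve,grate] C=[spool,iron,flask,peg,gear,beam]
Tick 7: prefer A, take hinge from A; A=[-] B=[hook,valve,grate] C=[spool,iron,flask,peg,gear,beam,hinge]
Tick 8: prefer B, take hook from B; A=[-] B=[valve,grate] C=[spool,iron,flask,peg,gear,beam,hinge,hook]
Tick 9: prefer A, take valve from B; A=[-] B=[grate] C=[spool,iron,flask,peg,gear,beam,hinge,hook,valve]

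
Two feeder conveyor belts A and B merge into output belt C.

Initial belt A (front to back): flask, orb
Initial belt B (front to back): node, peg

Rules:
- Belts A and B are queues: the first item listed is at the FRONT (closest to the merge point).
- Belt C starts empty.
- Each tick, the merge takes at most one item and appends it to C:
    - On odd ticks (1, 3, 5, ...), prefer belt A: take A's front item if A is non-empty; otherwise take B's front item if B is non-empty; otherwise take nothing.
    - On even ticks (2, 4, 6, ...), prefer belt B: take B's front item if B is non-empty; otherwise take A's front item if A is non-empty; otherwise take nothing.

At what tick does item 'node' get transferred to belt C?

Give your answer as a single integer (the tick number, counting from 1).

Answer: 2

Derivation:
Tick 1: prefer A, take flask from A; A=[orb] B=[node,peg] C=[flask]
Tick 2: prefer B, take node from B; A=[orb] B=[peg] C=[flask,node]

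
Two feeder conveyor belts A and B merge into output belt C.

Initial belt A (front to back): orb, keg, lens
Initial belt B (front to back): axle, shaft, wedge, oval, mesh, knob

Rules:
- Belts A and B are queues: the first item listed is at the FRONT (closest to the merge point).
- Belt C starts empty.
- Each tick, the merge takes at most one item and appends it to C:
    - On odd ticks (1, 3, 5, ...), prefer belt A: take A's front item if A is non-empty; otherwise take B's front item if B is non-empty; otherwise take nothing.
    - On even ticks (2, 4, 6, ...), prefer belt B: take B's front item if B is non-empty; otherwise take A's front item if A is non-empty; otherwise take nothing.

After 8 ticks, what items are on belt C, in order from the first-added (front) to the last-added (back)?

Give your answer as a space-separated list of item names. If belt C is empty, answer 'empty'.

Answer: orb axle keg shaft lens wedge oval mesh

Derivation:
Tick 1: prefer A, take orb from A; A=[keg,lens] B=[axle,shaft,wedge,oval,mesh,knob] C=[orb]
Tick 2: prefer B, take axle from B; A=[keg,lens] B=[shaft,wedge,oval,mesh,knob] C=[orb,axle]
Tick 3: prefer A, take keg from A; A=[lens] B=[shaft,wedge,oval,mesh,knob] C=[orb,axle,keg]
Tick 4: prefer B, take shaft from B; A=[lens] B=[wedge,oval,mesh,knob] C=[orb,axle,keg,shaft]
Tick 5: prefer A, take lens from A; A=[-] B=[wedge,oval,mesh,knob] C=[orb,axle,keg,shaft,lens]
Tick 6: prefer B, take wedge from B; A=[-] B=[oval,mesh,knob] C=[orb,axle,keg,shaft,lens,wedge]
Tick 7: prefer A, take oval from B; A=[-] B=[mesh,knob] C=[orb,axle,keg,shaft,lens,wedge,oval]
Tick 8: prefer B, take mesh from B; A=[-] B=[knob] C=[orb,axle,keg,shaft,lens,wedge,oval,mesh]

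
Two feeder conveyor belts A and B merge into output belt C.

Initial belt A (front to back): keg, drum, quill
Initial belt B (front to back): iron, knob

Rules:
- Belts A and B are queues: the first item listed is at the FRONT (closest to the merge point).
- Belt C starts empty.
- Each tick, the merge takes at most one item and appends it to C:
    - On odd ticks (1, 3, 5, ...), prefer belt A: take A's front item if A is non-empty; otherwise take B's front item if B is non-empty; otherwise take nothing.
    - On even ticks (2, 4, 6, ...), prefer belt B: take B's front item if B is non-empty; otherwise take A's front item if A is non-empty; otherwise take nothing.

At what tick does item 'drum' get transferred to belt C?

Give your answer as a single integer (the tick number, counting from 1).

Tick 1: prefer A, take keg from A; A=[drum,quill] B=[iron,knob] C=[keg]
Tick 2: prefer B, take iron from B; A=[drum,quill] B=[knob] C=[keg,iron]
Tick 3: prefer A, take drum from A; A=[quill] B=[knob] C=[keg,iron,drum]

Answer: 3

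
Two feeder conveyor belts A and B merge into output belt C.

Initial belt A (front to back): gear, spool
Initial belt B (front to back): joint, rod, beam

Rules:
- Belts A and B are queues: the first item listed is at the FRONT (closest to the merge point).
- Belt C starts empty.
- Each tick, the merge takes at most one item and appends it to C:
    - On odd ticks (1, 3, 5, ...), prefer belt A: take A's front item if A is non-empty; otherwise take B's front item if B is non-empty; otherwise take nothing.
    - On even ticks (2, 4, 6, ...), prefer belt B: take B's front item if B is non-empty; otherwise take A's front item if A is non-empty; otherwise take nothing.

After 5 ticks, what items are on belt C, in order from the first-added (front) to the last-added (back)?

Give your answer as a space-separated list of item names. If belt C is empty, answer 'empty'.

Tick 1: prefer A, take gear from A; A=[spool] B=[joint,rod,beam] C=[gear]
Tick 2: prefer B, take joint from B; A=[spool] B=[rod,beam] C=[gear,joint]
Tick 3: prefer A, take spool from A; A=[-] B=[rod,beam] C=[gear,joint,spool]
Tick 4: prefer B, take rod from B; A=[-] B=[beam] C=[gear,joint,spool,rod]
Tick 5: prefer A, take beam from B; A=[-] B=[-] C=[gear,joint,spool,rod,beam]

Answer: gear joint spool rod beam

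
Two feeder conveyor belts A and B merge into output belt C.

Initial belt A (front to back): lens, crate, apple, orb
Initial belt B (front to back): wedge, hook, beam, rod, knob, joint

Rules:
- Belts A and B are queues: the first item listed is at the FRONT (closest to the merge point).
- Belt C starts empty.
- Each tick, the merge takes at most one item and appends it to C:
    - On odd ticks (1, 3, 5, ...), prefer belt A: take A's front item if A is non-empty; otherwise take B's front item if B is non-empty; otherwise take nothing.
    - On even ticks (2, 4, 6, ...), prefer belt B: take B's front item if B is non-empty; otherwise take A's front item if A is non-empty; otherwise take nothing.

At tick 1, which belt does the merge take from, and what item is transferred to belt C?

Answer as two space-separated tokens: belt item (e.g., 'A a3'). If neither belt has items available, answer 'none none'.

Answer: A lens

Derivation:
Tick 1: prefer A, take lens from A; A=[crate,apple,orb] B=[wedge,hook,beam,rod,knob,joint] C=[lens]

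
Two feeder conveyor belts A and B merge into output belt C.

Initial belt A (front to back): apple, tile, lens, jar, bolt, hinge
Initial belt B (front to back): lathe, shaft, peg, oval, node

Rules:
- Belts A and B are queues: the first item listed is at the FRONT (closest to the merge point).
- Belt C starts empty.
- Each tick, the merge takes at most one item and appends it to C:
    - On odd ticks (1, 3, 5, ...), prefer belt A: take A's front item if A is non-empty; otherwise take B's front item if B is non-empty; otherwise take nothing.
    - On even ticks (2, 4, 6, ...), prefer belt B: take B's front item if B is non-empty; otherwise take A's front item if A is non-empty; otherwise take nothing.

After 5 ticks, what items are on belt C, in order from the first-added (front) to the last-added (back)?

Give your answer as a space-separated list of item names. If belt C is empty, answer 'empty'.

Answer: apple lathe tile shaft lens

Derivation:
Tick 1: prefer A, take apple from A; A=[tile,lens,jar,bolt,hinge] B=[lathe,shaft,peg,oval,node] C=[apple]
Tick 2: prefer B, take lathe from B; A=[tile,lens,jar,bolt,hinge] B=[shaft,peg,oval,node] C=[apple,lathe]
Tick 3: prefer A, take tile from A; A=[lens,jar,bolt,hinge] B=[shaft,peg,oval,node] C=[apple,lathe,tile]
Tick 4: prefer B, take shaft from B; A=[lens,jar,bolt,hinge] B=[peg,oval,node] C=[apple,lathe,tile,shaft]
Tick 5: prefer A, take lens from A; A=[jar,bolt,hinge] B=[peg,oval,node] C=[apple,lathe,tile,shaft,lens]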